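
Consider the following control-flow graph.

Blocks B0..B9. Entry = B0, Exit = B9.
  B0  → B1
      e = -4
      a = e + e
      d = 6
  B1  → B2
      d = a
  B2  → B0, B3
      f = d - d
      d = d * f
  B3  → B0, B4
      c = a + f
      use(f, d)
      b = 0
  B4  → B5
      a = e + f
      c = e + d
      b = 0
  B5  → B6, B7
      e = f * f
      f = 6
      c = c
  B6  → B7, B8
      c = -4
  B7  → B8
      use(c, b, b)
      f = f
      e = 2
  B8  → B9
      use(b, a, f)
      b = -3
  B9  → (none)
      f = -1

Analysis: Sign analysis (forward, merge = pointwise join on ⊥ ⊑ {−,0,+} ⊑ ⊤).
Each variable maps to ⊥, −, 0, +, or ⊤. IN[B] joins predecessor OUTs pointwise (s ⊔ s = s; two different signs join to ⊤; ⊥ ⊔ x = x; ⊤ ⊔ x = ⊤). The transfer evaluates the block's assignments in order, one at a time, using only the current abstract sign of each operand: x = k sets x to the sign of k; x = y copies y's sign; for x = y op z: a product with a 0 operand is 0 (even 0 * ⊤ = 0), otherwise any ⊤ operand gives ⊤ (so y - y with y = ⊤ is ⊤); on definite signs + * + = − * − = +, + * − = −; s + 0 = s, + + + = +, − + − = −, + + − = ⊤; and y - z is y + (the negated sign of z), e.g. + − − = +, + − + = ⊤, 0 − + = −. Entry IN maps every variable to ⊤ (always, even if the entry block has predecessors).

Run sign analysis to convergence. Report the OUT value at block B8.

Per-block solution:
  B0:  IN=(all ⊤)  OUT={a:-, d:+, e:-; rest ⊤}
  B1:  IN={a:-, d:+, e:-; rest ⊤}  OUT={a:-, d:-, e:-; rest ⊤}
  B2:  IN={a:-, d:-, e:-; rest ⊤}  OUT={a:-, e:-; rest ⊤}
  B3:  IN={a:-, e:-; rest ⊤}  OUT={a:-, b:0, e:-; rest ⊤}
  B4:  IN={a:-, b:0, e:-; rest ⊤}  OUT={b:0, e:-; rest ⊤}
  B5:  IN={b:0, e:-; rest ⊤}  OUT={b:0, f:+; rest ⊤}
  B6:  IN={b:0, f:+; rest ⊤}  OUT={b:0, c:-, f:+; rest ⊤}
  B7:  IN={b:0, f:+; rest ⊤}  OUT={b:0, e:+, f:+; rest ⊤}
  B8:  IN={b:0, f:+; rest ⊤}  OUT={b:-, f:+; rest ⊤}
  B9:  IN={b:-, f:+; rest ⊤}  OUT={b:-, f:-; rest ⊤}

Merge at B8: IN[B8] = OUT[B6] ⊔ OUT[B7] = {a: ⊤, b: 0, c: ⊤, d: ⊤, e: ⊤, f: +}
Applying B8's transfer function to that IN value gives OUT[B8] (row B8 above).

Answer: {a: ⊤, b: -, c: ⊤, d: ⊤, e: ⊤, f: +}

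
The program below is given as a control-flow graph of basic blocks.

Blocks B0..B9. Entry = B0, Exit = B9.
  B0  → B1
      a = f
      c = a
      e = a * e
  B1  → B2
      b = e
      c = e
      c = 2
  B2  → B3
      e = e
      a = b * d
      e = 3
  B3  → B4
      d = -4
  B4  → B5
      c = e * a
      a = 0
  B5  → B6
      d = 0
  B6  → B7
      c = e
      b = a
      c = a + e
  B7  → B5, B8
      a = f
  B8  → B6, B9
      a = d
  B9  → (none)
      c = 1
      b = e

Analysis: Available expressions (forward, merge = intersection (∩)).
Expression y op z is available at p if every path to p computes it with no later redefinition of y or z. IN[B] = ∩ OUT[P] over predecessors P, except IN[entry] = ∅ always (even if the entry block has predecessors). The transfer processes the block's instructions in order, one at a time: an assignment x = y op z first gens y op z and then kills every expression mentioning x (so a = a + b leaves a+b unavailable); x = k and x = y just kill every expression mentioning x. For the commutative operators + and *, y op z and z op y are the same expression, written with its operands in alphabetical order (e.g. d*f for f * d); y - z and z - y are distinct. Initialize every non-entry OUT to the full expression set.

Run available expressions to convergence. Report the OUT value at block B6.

Answer: {a+e}

Trace:
Fixpoint table:
  B0: | IN={} | OUT={}
  B1: | IN={} | OUT={}
  B2: | IN={} | OUT={b*d}
  B3: | IN={b*d} | OUT={}
  B4: | IN={} | OUT={}
  B5: | IN={} | OUT={}
  B6: | IN={} | OUT={a+e}
  B7: | IN={a+e} | OUT={}
  B8: | IN={} | OUT={}
  B9: | IN={} | OUT={}

Merge at B6: IN[B6] = OUT[B5] ∩ OUT[B8] = {}
Applying B6's transfer function to that IN value gives OUT[B6] (row B6 above).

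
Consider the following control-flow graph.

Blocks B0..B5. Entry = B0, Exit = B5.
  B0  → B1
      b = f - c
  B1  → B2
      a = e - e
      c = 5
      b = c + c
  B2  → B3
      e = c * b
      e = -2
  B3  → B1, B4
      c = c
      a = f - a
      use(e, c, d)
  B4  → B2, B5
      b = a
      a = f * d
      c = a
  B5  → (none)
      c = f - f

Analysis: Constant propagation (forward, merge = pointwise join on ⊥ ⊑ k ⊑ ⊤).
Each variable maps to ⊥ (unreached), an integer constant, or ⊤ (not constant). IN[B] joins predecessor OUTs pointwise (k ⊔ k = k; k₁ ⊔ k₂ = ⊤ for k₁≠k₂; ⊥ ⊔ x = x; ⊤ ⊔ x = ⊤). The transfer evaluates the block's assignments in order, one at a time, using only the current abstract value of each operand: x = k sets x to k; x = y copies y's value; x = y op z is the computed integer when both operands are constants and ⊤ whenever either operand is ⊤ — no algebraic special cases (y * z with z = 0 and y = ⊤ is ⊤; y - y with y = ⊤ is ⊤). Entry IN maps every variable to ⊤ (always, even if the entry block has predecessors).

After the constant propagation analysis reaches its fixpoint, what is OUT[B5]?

Answer: {a: ⊤, b: ⊤, c: ⊤, d: ⊤, e: -2, f: ⊤}

Working:
Converged values:
  B0:   IN=(all ⊤)   OUT=(all ⊤)
  B1:   IN=(all ⊤)   OUT={b:10, c:5; rest ⊤}
  B2:   IN=(all ⊤)   OUT={e:-2; rest ⊤}
  B3:   IN={e:-2; rest ⊤}   OUT={e:-2; rest ⊤}
  B4:   IN={e:-2; rest ⊤}   OUT={e:-2; rest ⊤}
  B5:   IN={e:-2; rest ⊤}   OUT={e:-2; rest ⊤}

Merge at B5: IN[B5] = OUT[B4] = {a: ⊤, b: ⊤, c: ⊤, d: ⊤, e: -2, f: ⊤}
Applying B5's transfer function to that IN value gives OUT[B5] (row B5 above).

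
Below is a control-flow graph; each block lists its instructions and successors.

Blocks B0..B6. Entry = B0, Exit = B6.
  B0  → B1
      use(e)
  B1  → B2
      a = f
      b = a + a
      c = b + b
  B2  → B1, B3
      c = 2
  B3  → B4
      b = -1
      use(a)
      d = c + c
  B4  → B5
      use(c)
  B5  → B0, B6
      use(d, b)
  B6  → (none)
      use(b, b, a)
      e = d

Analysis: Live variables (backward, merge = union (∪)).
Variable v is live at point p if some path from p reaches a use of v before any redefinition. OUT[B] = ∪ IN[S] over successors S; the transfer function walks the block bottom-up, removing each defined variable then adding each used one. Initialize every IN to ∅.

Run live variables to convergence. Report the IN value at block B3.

Converged values:
  B0:   IN={e, f}   OUT={e, f}
  B1:   IN={e, f}   OUT={a, e, f}
  B2:   IN={a, e, f}   OUT={a, c, e, f}
  B3:   IN={a, c, e, f}   OUT={a, b, c, d, e, f}
  B4:   IN={a, b, c, d, e, f}   OUT={a, b, d, e, f}
  B5:   IN={a, b, d, e, f}   OUT={a, b, d, e, f}
  B6:   IN={a, b, d}   OUT={}

Merge at B3: OUT[B3] = IN[B4] = {a, b, c, d, e, f}
Applying B3's transfer function to that OUT value gives IN[B3] (row B3 above).

Answer: {a, c, e, f}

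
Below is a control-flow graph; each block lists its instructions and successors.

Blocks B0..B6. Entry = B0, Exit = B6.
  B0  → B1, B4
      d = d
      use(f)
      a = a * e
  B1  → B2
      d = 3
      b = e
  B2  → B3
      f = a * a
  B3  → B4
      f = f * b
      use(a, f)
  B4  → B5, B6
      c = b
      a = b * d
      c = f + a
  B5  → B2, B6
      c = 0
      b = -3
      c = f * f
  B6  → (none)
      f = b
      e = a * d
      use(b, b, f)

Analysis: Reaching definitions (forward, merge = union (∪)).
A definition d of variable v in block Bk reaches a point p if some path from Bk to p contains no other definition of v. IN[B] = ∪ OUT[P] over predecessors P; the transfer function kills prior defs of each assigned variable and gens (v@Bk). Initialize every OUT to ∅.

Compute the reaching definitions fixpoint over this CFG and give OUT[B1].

Fixpoint table:
  B0:  IN={}  OUT={a@B0, d@B0}
  B1:  IN={a@B0, d@B0}  OUT={a@B0, b@B1, d@B1}
  B2:  IN={a@B0, a@B4, b@B1, b@B5, c@B5, d@B0, d@B1, f@B3}  OUT={a@B0, a@B4, b@B1, b@B5, c@B5, d@B0, d@B1, f@B2}
  B3:  IN={a@B0, a@B4, b@B1, b@B5, c@B5, d@B0, d@B1, f@B2}  OUT={a@B0, a@B4, b@B1, b@B5, c@B5, d@B0, d@B1, f@B3}
  B4:  IN={a@B0, a@B4, b@B1, b@B5, c@B5, d@B0, d@B1, f@B3}  OUT={a@B4, b@B1, b@B5, c@B4, d@B0, d@B1, f@B3}
  B5:  IN={a@B4, b@B1, b@B5, c@B4, d@B0, d@B1, f@B3}  OUT={a@B4, b@B5, c@B5, d@B0, d@B1, f@B3}
  B6:  IN={a@B4, b@B1, b@B5, c@B4, c@B5, d@B0, d@B1, f@B3}  OUT={a@B4, b@B1, b@B5, c@B4, c@B5, d@B0, d@B1, e@B6, f@B6}

Merge at B1: IN[B1] = OUT[B0] = {a@B0, d@B0}
Applying B1's transfer function to that IN value gives OUT[B1] (row B1 above).

Answer: {a@B0, b@B1, d@B1}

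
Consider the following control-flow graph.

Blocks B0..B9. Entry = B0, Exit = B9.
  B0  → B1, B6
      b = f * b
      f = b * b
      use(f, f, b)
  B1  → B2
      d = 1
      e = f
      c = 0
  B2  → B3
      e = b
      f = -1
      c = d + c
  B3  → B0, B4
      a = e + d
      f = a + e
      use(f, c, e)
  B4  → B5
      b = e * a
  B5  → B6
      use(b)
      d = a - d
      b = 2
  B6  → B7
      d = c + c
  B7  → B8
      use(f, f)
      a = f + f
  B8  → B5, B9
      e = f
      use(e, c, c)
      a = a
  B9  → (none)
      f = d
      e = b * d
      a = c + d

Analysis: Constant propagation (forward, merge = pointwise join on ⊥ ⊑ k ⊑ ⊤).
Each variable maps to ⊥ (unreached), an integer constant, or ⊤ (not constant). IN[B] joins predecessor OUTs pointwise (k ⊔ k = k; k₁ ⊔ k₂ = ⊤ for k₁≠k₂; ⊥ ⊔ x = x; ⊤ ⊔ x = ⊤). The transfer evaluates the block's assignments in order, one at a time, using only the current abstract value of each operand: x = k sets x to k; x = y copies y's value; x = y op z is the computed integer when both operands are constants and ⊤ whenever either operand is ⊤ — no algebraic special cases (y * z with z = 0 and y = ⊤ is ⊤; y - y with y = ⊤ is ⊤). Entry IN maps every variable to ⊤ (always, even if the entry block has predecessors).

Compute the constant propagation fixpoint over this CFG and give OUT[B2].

Answer: {a: ⊤, b: ⊤, c: 1, d: 1, e: ⊤, f: -1}

Trace:
Per-block solution:
  B0:  IN=(all ⊤)  OUT=(all ⊤)
  B1:  IN=(all ⊤)  OUT={c:0, d:1; rest ⊤}
  B2:  IN={c:0, d:1; rest ⊤}  OUT={c:1, d:1, f:-1; rest ⊤}
  B3:  IN={c:1, d:1, f:-1; rest ⊤}  OUT={c:1, d:1; rest ⊤}
  B4:  IN={c:1, d:1; rest ⊤}  OUT={c:1, d:1; rest ⊤}
  B5:  IN=(all ⊤)  OUT={b:2; rest ⊤}
  B6:  IN=(all ⊤)  OUT=(all ⊤)
  B7:  IN=(all ⊤)  OUT=(all ⊤)
  B8:  IN=(all ⊤)  OUT=(all ⊤)
  B9:  IN=(all ⊤)  OUT=(all ⊤)

Merge at B2: IN[B2] = OUT[B1] = {a: ⊤, b: ⊤, c: 0, d: 1, e: ⊤, f: ⊤}
Applying B2's transfer function to that IN value gives OUT[B2] (row B2 above).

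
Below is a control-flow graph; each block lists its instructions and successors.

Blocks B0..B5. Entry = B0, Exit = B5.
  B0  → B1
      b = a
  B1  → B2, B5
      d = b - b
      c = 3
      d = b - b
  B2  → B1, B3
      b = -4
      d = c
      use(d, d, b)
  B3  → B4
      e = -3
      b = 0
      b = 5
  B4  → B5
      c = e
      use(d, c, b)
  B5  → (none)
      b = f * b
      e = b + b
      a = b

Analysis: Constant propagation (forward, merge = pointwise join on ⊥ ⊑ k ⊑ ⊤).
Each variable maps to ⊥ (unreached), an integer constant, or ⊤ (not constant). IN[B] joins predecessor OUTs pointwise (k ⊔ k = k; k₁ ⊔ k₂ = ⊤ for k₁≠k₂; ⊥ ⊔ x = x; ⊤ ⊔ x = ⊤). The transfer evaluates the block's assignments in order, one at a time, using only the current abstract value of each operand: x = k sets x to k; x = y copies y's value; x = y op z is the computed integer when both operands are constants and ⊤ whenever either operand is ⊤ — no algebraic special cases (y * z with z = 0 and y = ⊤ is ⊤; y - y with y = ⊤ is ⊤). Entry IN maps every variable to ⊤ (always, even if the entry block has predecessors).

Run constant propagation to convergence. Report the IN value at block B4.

Answer: {a: ⊤, b: 5, c: 3, d: 3, e: -3, f: ⊤}

Derivation:
Converged values:
  B0:   IN=(all ⊤)   OUT=(all ⊤)
  B1:   IN=(all ⊤)   OUT={c:3; rest ⊤}
  B2:   IN={c:3; rest ⊤}   OUT={b:-4, c:3, d:3; rest ⊤}
  B3:   IN={b:-4, c:3, d:3; rest ⊤}   OUT={b:5, c:3, d:3, e:-3; rest ⊤}
  B4:   IN={b:5, c:3, d:3, e:-3; rest ⊤}   OUT={b:5, c:-3, d:3, e:-3; rest ⊤}
  B5:   IN=(all ⊤)   OUT=(all ⊤)

Merge at B4: IN[B4] = OUT[B3] = {a: ⊤, b: 5, c: 3, d: 3, e: -3, f: ⊤}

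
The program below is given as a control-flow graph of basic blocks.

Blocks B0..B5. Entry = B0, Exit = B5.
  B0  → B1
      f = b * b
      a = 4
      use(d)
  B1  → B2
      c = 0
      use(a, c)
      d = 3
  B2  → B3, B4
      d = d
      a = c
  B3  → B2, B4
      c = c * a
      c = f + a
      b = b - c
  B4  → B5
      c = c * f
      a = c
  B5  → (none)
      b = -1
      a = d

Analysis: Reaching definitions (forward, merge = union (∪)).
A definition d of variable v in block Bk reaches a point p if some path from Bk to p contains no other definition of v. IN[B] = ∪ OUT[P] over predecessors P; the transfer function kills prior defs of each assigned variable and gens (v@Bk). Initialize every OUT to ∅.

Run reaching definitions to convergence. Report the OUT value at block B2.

Fixpoint table:
  B0:  IN={}  OUT={a@B0, f@B0}
  B1:  IN={a@B0, f@B0}  OUT={a@B0, c@B1, d@B1, f@B0}
  B2:  IN={a@B0, a@B2, b@B3, c@B1, c@B3, d@B1, d@B2, f@B0}  OUT={a@B2, b@B3, c@B1, c@B3, d@B2, f@B0}
  B3:  IN={a@B2, b@B3, c@B1, c@B3, d@B2, f@B0}  OUT={a@B2, b@B3, c@B3, d@B2, f@B0}
  B4:  IN={a@B2, b@B3, c@B1, c@B3, d@B2, f@B0}  OUT={a@B4, b@B3, c@B4, d@B2, f@B0}
  B5:  IN={a@B4, b@B3, c@B4, d@B2, f@B0}  OUT={a@B5, b@B5, c@B4, d@B2, f@B0}

Merge at B2: IN[B2] = OUT[B1] ⊔ OUT[B3] = {a@B0, a@B2, b@B3, c@B1, c@B3, d@B1, d@B2, f@B0}
Applying B2's transfer function to that IN value gives OUT[B2] (row B2 above).

Answer: {a@B2, b@B3, c@B1, c@B3, d@B2, f@B0}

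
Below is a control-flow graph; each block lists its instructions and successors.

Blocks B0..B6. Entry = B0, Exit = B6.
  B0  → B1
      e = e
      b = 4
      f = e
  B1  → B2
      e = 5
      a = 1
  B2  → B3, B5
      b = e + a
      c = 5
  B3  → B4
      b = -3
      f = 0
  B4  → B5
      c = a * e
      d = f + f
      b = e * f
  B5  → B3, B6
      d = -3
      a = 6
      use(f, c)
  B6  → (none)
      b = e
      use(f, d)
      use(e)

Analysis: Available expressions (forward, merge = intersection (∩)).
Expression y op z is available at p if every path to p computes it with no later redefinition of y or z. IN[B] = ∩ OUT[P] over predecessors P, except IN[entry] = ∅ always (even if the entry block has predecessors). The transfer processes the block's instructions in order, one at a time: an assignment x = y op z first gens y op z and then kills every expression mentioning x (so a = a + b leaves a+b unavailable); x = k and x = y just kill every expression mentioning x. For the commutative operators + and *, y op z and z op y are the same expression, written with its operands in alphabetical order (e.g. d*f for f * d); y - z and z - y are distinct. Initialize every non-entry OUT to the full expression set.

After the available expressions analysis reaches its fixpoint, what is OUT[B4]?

Answer: {a*e, e*f, f+f}

Derivation:
Converged values:
  B0:   IN={}   OUT={}
  B1:   IN={}   OUT={}
  B2:   IN={}   OUT={a+e}
  B3:   IN={}   OUT={}
  B4:   IN={}   OUT={a*e, e*f, f+f}
  B5:   IN={}   OUT={}
  B6:   IN={}   OUT={}

Merge at B4: IN[B4] = OUT[B3] = {}
Applying B4's transfer function to that IN value gives OUT[B4] (row B4 above).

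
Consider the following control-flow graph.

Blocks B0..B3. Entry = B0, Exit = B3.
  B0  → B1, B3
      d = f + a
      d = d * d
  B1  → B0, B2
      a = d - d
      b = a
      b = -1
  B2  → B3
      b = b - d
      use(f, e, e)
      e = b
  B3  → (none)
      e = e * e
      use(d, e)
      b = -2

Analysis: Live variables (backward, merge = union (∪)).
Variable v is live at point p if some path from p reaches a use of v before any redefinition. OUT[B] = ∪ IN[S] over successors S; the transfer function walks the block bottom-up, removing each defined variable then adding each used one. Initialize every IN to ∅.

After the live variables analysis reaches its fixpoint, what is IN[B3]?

Answer: {d, e}

Working:
Per-block solution:
  B0:  IN={a, e, f}  OUT={d, e, f}
  B1:  IN={d, e, f}  OUT={a, b, d, e, f}
  B2:  IN={b, d, e, f}  OUT={d, e}
  B3:  IN={d, e}  OUT={}

B3 is the boundary node: OUT[B3] = {}
Applying B3's transfer function to that OUT value gives IN[B3] (row B3 above).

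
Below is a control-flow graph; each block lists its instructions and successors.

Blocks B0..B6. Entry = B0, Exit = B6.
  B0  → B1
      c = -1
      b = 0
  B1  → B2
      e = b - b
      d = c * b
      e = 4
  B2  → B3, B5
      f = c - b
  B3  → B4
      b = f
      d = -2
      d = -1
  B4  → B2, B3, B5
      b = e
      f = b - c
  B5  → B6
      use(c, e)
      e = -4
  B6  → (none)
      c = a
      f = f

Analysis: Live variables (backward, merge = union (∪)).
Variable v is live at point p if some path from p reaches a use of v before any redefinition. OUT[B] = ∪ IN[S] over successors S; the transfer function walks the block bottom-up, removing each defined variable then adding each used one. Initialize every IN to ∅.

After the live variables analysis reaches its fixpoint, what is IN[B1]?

Converged values:
  B0: | IN={a} | OUT={a, b, c}
  B1: | IN={a, b, c} | OUT={a, b, c, e}
  B2: | IN={a, b, c, e} | OUT={a, c, e, f}
  B3: | IN={a, c, e, f} | OUT={a, c, e}
  B4: | IN={a, c, e} | OUT={a, b, c, e, f}
  B5: | IN={a, c, e, f} | OUT={a, f}
  B6: | IN={a, f} | OUT={}

Merge at B1: OUT[B1] = IN[B2] = {a, b, c, e}
Applying B1's transfer function to that OUT value gives IN[B1] (row B1 above).

Answer: {a, b, c}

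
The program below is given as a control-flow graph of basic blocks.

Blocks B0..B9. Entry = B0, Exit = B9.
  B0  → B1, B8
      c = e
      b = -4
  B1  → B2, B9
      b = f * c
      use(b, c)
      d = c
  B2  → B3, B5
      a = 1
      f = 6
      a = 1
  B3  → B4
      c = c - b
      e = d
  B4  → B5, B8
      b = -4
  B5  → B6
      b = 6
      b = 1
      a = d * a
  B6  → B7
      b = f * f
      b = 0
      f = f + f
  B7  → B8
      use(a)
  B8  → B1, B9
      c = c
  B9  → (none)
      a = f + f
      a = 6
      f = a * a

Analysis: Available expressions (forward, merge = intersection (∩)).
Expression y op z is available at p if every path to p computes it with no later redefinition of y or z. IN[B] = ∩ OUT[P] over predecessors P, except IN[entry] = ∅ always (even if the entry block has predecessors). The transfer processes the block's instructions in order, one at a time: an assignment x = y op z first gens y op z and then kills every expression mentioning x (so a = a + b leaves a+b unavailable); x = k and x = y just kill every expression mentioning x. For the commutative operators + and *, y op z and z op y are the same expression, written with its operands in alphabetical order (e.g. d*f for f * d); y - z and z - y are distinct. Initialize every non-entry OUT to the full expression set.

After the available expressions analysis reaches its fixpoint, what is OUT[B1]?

Answer: {c*f}

Derivation:
Fixpoint table:
  B0: | IN={} | OUT={}
  B1: | IN={} | OUT={c*f}
  B2: | IN={c*f} | OUT={}
  B3: | IN={} | OUT={}
  B4: | IN={} | OUT={}
  B5: | IN={} | OUT={}
  B6: | IN={} | OUT={}
  B7: | IN={} | OUT={}
  B8: | IN={} | OUT={}
  B9: | IN={} | OUT={a*a}

Merge at B1: IN[B1] = OUT[B0] ∩ OUT[B8] = {}
Applying B1's transfer function to that IN value gives OUT[B1] (row B1 above).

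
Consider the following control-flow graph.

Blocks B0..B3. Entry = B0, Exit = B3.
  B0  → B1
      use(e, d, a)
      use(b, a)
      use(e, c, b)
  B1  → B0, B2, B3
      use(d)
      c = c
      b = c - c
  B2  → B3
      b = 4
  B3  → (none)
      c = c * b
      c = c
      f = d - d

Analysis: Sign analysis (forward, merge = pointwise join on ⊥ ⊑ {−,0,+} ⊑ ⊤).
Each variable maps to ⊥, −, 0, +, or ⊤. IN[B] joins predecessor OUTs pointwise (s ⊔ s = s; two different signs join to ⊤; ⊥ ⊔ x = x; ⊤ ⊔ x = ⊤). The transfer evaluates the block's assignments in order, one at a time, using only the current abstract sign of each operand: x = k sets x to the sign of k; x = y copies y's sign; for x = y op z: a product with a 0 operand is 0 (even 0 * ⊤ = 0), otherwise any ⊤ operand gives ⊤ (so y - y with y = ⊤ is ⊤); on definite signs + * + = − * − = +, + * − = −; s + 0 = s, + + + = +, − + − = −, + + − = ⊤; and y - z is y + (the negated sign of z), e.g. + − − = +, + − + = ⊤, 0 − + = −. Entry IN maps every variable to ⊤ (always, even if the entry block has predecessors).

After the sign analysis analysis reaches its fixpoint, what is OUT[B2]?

Answer: {a: ⊤, b: +, c: ⊤, d: ⊤, e: ⊤, f: ⊤}

Trace:
Converged values:
  B0:   IN=(all ⊤)   OUT=(all ⊤)
  B1:   IN=(all ⊤)   OUT=(all ⊤)
  B2:   IN=(all ⊤)   OUT={b:+; rest ⊤}
  B3:   IN=(all ⊤)   OUT=(all ⊤)

Merge at B2: IN[B2] = OUT[B1] = {a: ⊤, b: ⊤, c: ⊤, d: ⊤, e: ⊤, f: ⊤}
Applying B2's transfer function to that IN value gives OUT[B2] (row B2 above).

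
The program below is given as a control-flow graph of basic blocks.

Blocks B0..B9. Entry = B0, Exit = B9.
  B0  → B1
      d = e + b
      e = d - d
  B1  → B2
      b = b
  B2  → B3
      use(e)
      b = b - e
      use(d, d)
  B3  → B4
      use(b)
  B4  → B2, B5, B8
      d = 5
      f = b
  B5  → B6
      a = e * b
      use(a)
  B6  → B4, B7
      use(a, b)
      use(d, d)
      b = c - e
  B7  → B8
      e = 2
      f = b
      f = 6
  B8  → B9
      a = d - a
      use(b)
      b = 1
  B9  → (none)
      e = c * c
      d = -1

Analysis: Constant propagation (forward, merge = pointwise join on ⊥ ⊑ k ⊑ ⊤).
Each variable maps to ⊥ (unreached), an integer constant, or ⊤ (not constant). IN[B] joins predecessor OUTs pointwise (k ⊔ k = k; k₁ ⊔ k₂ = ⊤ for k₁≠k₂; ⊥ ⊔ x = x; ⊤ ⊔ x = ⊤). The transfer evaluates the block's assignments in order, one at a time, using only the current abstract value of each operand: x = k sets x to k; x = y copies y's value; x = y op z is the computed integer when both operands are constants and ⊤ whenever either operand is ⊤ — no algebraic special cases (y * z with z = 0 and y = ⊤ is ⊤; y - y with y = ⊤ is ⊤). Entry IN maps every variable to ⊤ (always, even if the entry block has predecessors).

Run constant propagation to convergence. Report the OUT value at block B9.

Per-block solution:
  B0: | IN=(all ⊤) | OUT=(all ⊤)
  B1: | IN=(all ⊤) | OUT=(all ⊤)
  B2: | IN=(all ⊤) | OUT=(all ⊤)
  B3: | IN=(all ⊤) | OUT=(all ⊤)
  B4: | IN=(all ⊤) | OUT={d:5; rest ⊤}
  B5: | IN={d:5; rest ⊤} | OUT={d:5; rest ⊤}
  B6: | IN={d:5; rest ⊤} | OUT={d:5; rest ⊤}
  B7: | IN={d:5; rest ⊤} | OUT={d:5, e:2, f:6; rest ⊤}
  B8: | IN={d:5; rest ⊤} | OUT={b:1, d:5; rest ⊤}
  B9: | IN={b:1, d:5; rest ⊤} | OUT={b:1, d:-1; rest ⊤}

Merge at B9: IN[B9] = OUT[B8] = {a: ⊤, b: 1, c: ⊤, d: 5, e: ⊤, f: ⊤}
Applying B9's transfer function to that IN value gives OUT[B9] (row B9 above).

Answer: {a: ⊤, b: 1, c: ⊤, d: -1, e: ⊤, f: ⊤}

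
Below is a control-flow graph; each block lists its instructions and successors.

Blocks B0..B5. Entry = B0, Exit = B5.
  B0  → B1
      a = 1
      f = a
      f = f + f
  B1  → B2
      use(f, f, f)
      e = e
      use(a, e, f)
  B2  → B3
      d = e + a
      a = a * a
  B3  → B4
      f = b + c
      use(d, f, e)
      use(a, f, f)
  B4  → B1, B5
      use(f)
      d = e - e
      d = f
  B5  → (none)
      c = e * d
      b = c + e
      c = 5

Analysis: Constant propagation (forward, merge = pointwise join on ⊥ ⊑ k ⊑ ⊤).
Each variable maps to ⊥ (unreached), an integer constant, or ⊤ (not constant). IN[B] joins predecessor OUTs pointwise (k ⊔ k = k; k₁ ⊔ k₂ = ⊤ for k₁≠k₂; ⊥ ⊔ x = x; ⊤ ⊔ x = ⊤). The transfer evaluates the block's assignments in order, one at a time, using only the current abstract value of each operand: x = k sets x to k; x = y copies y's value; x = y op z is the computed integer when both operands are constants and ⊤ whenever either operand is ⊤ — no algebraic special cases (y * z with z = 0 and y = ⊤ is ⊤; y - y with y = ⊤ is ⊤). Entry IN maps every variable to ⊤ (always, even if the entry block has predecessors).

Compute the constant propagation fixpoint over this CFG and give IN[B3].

Fixpoint table:
  B0:   IN=(all ⊤)   OUT={a:1, f:2; rest ⊤}
  B1:   IN={a:1; rest ⊤}   OUT={a:1; rest ⊤}
  B2:   IN={a:1; rest ⊤}   OUT={a:1; rest ⊤}
  B3:   IN={a:1; rest ⊤}   OUT={a:1; rest ⊤}
  B4:   IN={a:1; rest ⊤}   OUT={a:1; rest ⊤}
  B5:   IN={a:1; rest ⊤}   OUT={a:1, c:5; rest ⊤}

Merge at B3: IN[B3] = OUT[B2] = {a: 1, b: ⊤, c: ⊤, d: ⊤, e: ⊤, f: ⊤}

Answer: {a: 1, b: ⊤, c: ⊤, d: ⊤, e: ⊤, f: ⊤}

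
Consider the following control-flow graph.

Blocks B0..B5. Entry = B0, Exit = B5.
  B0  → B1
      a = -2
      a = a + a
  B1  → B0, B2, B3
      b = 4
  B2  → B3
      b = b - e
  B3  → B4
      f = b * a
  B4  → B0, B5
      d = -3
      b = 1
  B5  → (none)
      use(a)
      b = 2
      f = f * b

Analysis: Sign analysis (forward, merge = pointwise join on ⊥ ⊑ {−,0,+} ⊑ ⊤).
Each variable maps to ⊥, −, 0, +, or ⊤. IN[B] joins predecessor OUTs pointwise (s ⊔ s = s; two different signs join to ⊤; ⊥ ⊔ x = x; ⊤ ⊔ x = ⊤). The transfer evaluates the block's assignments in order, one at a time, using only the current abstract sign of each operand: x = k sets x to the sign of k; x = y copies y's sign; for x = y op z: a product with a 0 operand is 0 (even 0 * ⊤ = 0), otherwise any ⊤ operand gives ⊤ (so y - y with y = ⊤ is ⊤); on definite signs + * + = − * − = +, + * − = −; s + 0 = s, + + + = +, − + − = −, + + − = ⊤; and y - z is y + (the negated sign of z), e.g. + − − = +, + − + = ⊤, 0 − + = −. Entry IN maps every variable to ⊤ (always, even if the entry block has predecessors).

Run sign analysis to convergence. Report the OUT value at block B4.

Per-block solution:
  B0:   IN=(all ⊤)   OUT={a:-; rest ⊤}
  B1:   IN={a:-; rest ⊤}   OUT={a:-, b:+; rest ⊤}
  B2:   IN={a:-, b:+; rest ⊤}   OUT={a:-; rest ⊤}
  B3:   IN={a:-; rest ⊤}   OUT={a:-; rest ⊤}
  B4:   IN={a:-; rest ⊤}   OUT={a:-, b:+, d:-; rest ⊤}
  B5:   IN={a:-, b:+, d:-; rest ⊤}   OUT={a:-, b:+, d:-; rest ⊤}

Merge at B4: IN[B4] = OUT[B3] = {a: -, b: ⊤, c: ⊤, d: ⊤, e: ⊤, f: ⊤}
Applying B4's transfer function to that IN value gives OUT[B4] (row B4 above).

Answer: {a: -, b: +, c: ⊤, d: -, e: ⊤, f: ⊤}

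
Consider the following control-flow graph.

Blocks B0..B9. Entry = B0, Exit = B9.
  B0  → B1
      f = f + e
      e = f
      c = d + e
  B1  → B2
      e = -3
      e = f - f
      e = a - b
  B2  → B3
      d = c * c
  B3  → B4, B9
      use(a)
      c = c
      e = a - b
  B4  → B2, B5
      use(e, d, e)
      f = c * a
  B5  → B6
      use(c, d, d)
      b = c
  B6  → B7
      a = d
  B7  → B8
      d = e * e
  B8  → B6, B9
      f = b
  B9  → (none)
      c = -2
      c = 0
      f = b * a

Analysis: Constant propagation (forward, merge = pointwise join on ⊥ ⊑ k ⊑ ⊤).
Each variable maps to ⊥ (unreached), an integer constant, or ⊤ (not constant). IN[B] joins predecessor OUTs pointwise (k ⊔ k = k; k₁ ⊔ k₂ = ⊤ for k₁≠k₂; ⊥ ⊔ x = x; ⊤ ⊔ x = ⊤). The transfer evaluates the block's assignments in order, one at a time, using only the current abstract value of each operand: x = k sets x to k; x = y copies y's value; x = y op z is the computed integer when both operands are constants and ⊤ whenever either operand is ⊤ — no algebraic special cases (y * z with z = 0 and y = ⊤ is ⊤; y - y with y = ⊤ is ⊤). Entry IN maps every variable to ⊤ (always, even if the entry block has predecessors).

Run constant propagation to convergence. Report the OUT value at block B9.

Per-block solution:
  B0:   IN=(all ⊤)   OUT=(all ⊤)
  B1:   IN=(all ⊤)   OUT=(all ⊤)
  B2:   IN=(all ⊤)   OUT=(all ⊤)
  B3:   IN=(all ⊤)   OUT=(all ⊤)
  B4:   IN=(all ⊤)   OUT=(all ⊤)
  B5:   IN=(all ⊤)   OUT=(all ⊤)
  B6:   IN=(all ⊤)   OUT=(all ⊤)
  B7:   IN=(all ⊤)   OUT=(all ⊤)
  B8:   IN=(all ⊤)   OUT=(all ⊤)
  B9:   IN=(all ⊤)   OUT={c:0; rest ⊤}

Merge at B9: IN[B9] = OUT[B3] ⊔ OUT[B8] = {a: ⊤, b: ⊤, c: ⊤, d: ⊤, e: ⊤, f: ⊤}
Applying B9's transfer function to that IN value gives OUT[B9] (row B9 above).

Answer: {a: ⊤, b: ⊤, c: 0, d: ⊤, e: ⊤, f: ⊤}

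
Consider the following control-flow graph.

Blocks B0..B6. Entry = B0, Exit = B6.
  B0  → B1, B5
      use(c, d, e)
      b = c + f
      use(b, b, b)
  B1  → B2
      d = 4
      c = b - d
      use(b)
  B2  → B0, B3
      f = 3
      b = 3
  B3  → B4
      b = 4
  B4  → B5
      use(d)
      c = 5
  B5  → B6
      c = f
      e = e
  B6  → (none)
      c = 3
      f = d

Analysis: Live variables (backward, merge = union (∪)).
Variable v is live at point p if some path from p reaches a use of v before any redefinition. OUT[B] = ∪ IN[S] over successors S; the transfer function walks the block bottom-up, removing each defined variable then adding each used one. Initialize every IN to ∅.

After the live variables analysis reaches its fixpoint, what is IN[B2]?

Fixpoint table:
  B0:  IN={c, d, e, f}  OUT={b, d, e, f}
  B1:  IN={b, e}  OUT={c, d, e}
  B2:  IN={c, d, e}  OUT={c, d, e, f}
  B3:  IN={d, e, f}  OUT={d, e, f}
  B4:  IN={d, e, f}  OUT={d, e, f}
  B5:  IN={d, e, f}  OUT={d}
  B6:  IN={d}  OUT={}

Merge at B2: OUT[B2] = IN[B0] ⊔ IN[B3] = {c, d, e, f}
Applying B2's transfer function to that OUT value gives IN[B2] (row B2 above).

Answer: {c, d, e}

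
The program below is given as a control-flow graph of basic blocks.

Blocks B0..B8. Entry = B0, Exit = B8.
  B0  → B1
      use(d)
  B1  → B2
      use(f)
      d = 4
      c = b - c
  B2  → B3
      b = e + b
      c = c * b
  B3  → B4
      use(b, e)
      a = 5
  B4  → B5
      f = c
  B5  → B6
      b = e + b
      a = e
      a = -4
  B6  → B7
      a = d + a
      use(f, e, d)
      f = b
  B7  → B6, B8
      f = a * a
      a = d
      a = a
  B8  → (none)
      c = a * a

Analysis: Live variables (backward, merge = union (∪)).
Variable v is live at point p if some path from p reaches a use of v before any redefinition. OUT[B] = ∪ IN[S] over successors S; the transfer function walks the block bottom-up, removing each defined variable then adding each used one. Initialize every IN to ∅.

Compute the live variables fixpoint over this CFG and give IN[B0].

Fixpoint table:
  B0:   IN={b, c, d, e, f}   OUT={b, c, e, f}
  B1:   IN={b, c, e, f}   OUT={b, c, d, e}
  B2:   IN={b, c, d, e}   OUT={b, c, d, e}
  B3:   IN={b, c, d, e}   OUT={b, c, d, e}
  B4:   IN={b, c, d, e}   OUT={b, d, e, f}
  B5:   IN={b, d, e, f}   OUT={a, b, d, e, f}
  B6:   IN={a, b, d, e, f}   OUT={a, b, d, e}
  B7:   IN={a, b, d, e}   OUT={a, b, d, e, f}
  B8:   IN={a}   OUT={}

Merge at B0: OUT[B0] = IN[B1] = {b, c, e, f}
Applying B0's transfer function to that OUT value gives IN[B0] (row B0 above).

Answer: {b, c, d, e, f}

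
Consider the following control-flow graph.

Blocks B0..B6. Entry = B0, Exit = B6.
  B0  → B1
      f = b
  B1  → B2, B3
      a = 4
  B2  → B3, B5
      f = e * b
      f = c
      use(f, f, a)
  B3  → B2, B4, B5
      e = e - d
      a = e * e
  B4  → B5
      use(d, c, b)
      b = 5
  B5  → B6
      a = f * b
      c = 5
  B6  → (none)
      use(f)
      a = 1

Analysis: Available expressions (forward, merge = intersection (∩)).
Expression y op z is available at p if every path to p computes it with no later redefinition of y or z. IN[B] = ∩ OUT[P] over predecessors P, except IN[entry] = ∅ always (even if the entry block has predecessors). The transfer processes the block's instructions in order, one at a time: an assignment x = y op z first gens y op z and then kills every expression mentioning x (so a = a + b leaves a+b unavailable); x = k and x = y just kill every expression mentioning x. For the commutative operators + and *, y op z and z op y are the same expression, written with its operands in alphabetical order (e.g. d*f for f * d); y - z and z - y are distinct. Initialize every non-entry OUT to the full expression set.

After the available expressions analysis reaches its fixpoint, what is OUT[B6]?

Answer: {b*f}

Working:
Per-block solution:
  B0:   IN={}   OUT={}
  B1:   IN={}   OUT={}
  B2:   IN={}   OUT={b*e}
  B3:   IN={}   OUT={e*e}
  B4:   IN={e*e}   OUT={e*e}
  B5:   IN={}   OUT={b*f}
  B6:   IN={b*f}   OUT={b*f}

Merge at B6: IN[B6] = OUT[B5] = {b*f}
Applying B6's transfer function to that IN value gives OUT[B6] (row B6 above).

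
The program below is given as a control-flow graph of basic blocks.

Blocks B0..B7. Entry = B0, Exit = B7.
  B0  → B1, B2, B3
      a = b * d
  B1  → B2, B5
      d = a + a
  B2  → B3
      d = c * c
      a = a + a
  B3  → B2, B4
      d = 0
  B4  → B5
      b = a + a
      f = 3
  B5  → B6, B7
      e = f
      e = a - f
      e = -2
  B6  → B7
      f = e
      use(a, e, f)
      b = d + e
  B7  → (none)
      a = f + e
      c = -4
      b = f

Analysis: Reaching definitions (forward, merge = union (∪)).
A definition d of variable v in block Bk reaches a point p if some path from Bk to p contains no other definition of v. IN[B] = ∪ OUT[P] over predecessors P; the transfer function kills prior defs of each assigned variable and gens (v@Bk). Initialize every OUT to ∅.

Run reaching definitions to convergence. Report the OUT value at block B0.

Fixpoint table:
  B0:   IN={}   OUT={a@B0}
  B1:   IN={a@B0}   OUT={a@B0, d@B1}
  B2:   IN={a@B0, a@B2, d@B1, d@B3}   OUT={a@B2, d@B2}
  B3:   IN={a@B0, a@B2, d@B2}   OUT={a@B0, a@B2, d@B3}
  B4:   IN={a@B0, a@B2, d@B3}   OUT={a@B0, a@B2, b@B4, d@B3, f@B4}
  B5:   IN={a@B0, a@B2, b@B4, d@B1, d@B3, f@B4}   OUT={a@B0, a@B2, b@B4, d@B1, d@B3, e@B5, f@B4}
  B6:   IN={a@B0, a@B2, b@B4, d@B1, d@B3, e@B5, f@B4}   OUT={a@B0, a@B2, b@B6, d@B1, d@B3, e@B5, f@B6}
  B7:   IN={a@B0, a@B2, b@B4, b@B6, d@B1, d@B3, e@B5, f@B4, f@B6}   OUT={a@B7, b@B7, c@B7, d@B1, d@B3, e@B5, f@B4, f@B6}

B0 is the boundary node: IN[B0] = {}
Applying B0's transfer function to that IN value gives OUT[B0] (row B0 above).

Answer: {a@B0}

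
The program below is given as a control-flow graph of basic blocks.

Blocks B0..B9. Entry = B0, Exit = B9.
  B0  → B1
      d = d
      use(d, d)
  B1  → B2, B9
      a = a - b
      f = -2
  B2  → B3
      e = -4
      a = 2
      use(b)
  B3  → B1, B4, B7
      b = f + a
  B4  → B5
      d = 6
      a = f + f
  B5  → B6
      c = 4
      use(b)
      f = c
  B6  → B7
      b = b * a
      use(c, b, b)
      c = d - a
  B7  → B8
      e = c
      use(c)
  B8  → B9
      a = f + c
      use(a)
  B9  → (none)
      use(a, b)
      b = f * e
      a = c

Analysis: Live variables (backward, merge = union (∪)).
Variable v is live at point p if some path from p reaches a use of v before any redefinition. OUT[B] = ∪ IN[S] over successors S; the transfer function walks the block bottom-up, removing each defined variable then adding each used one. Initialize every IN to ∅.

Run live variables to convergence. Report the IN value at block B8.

Converged values:
  B0:   IN={a, b, c, d, e}   OUT={a, b, c, e}
  B1:   IN={a, b, c, e}   OUT={a, b, c, e, f}
  B2:   IN={b, c, f}   OUT={a, c, e, f}
  B3:   IN={a, c, e, f}   OUT={a, b, c, e, f}
  B4:   IN={b, f}   OUT={a, b, d}
  B5:   IN={a, b, d}   OUT={a, b, c, d, f}
  B6:   IN={a, b, c, d, f}   OUT={b, c, f}
  B7:   IN={b, c, f}   OUT={b, c, e, f}
  B8:   IN={b, c, e, f}   OUT={a, b, c, e, f}
  B9:   IN={a, b, c, e, f}   OUT={}

Merge at B8: OUT[B8] = IN[B9] = {a, b, c, e, f}
Applying B8's transfer function to that OUT value gives IN[B8] (row B8 above).

Answer: {b, c, e, f}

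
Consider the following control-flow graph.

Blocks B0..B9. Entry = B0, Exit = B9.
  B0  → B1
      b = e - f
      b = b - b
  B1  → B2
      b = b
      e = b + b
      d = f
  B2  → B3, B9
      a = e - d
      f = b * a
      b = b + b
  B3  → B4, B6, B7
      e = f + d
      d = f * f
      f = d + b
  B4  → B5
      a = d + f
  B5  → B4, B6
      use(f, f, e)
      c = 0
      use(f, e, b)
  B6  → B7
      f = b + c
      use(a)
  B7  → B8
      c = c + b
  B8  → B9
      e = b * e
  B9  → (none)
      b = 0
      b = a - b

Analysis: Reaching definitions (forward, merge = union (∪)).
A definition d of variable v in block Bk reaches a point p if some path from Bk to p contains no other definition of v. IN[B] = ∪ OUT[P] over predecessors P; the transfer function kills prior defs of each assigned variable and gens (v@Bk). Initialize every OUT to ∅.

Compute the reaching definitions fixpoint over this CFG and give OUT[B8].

Per-block solution:
  B0:   IN={}   OUT={b@B0}
  B1:   IN={b@B0}   OUT={b@B1, d@B1, e@B1}
  B2:   IN={b@B1, d@B1, e@B1}   OUT={a@B2, b@B2, d@B1, e@B1, f@B2}
  B3:   IN={a@B2, b@B2, d@B1, e@B1, f@B2}   OUT={a@B2, b@B2, d@B3, e@B3, f@B3}
  B4:   IN={a@B2, a@B4, b@B2, c@B5, d@B3, e@B3, f@B3}   OUT={a@B4, b@B2, c@B5, d@B3, e@B3, f@B3}
  B5:   IN={a@B4, b@B2, c@B5, d@B3, e@B3, f@B3}   OUT={a@B4, b@B2, c@B5, d@B3, e@B3, f@B3}
  B6:   IN={a@B2, a@B4, b@B2, c@B5, d@B3, e@B3, f@B3}   OUT={a@B2, a@B4, b@B2, c@B5, d@B3, e@B3, f@B6}
  B7:   IN={a@B2, a@B4, b@B2, c@B5, d@B3, e@B3, f@B3, f@B6}   OUT={a@B2, a@B4, b@B2, c@B7, d@B3, e@B3, f@B3, f@B6}
  B8:   IN={a@B2, a@B4, b@B2, c@B7, d@B3, e@B3, f@B3, f@B6}   OUT={a@B2, a@B4, b@B2, c@B7, d@B3, e@B8, f@B3, f@B6}
  B9:   IN={a@B2, a@B4, b@B2, c@B7, d@B1, d@B3, e@B1, e@B8, f@B2, f@B3, f@B6}   OUT={a@B2, a@B4, b@B9, c@B7, d@B1, d@B3, e@B1, e@B8, f@B2, f@B3, f@B6}

Merge at B8: IN[B8] = OUT[B7] = {a@B2, a@B4, b@B2, c@B7, d@B3, e@B3, f@B3, f@B6}
Applying B8's transfer function to that IN value gives OUT[B8] (row B8 above).

Answer: {a@B2, a@B4, b@B2, c@B7, d@B3, e@B8, f@B3, f@B6}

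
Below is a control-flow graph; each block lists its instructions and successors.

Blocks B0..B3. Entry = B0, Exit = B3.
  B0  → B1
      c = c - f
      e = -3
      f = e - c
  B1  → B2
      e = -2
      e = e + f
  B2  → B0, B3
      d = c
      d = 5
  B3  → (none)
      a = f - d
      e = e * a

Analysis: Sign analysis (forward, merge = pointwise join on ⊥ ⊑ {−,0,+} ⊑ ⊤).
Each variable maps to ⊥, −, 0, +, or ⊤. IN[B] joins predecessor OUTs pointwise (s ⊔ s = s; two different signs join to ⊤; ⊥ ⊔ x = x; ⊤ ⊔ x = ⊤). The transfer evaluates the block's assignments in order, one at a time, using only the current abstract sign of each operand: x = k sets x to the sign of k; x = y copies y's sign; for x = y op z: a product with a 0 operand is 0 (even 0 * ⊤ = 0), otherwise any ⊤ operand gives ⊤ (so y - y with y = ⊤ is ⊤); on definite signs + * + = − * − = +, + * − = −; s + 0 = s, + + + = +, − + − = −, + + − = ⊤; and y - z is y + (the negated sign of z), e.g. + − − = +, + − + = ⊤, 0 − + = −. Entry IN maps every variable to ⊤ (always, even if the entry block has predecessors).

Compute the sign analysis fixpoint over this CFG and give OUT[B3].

Answer: {a: ⊤, b: ⊤, c: ⊤, d: +, e: ⊤, f: ⊤}

Derivation:
Fixpoint table:
  B0: | IN=(all ⊤) | OUT={e:-; rest ⊤}
  B1: | IN={e:-; rest ⊤} | OUT=(all ⊤)
  B2: | IN=(all ⊤) | OUT={d:+; rest ⊤}
  B3: | IN={d:+; rest ⊤} | OUT={d:+; rest ⊤}

Merge at B3: IN[B3] = OUT[B2] = {a: ⊤, b: ⊤, c: ⊤, d: +, e: ⊤, f: ⊤}
Applying B3's transfer function to that IN value gives OUT[B3] (row B3 above).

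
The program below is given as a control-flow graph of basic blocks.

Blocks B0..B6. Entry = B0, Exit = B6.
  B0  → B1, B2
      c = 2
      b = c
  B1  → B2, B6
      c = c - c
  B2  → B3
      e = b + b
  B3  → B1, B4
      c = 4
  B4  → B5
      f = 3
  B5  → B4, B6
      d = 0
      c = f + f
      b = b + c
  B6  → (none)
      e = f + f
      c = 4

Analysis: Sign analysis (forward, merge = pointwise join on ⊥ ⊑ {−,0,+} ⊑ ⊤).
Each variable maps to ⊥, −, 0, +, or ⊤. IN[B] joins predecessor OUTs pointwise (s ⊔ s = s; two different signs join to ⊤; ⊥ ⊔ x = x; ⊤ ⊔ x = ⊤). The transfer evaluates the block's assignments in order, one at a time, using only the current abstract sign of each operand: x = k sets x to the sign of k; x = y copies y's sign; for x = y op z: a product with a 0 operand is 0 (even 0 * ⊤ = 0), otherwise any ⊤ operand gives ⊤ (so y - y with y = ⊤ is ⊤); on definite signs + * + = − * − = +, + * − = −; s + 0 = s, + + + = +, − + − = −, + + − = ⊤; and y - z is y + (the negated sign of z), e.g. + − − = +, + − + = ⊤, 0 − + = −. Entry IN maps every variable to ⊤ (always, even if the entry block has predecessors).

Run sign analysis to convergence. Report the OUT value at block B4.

Answer: {a: ⊤, b: +, c: +, d: ⊤, e: +, f: +}

Trace:
Per-block solution:
  B0:  IN=(all ⊤)  OUT={b:+, c:+; rest ⊤}
  B1:  IN={b:+, c:+; rest ⊤}  OUT={b:+; rest ⊤}
  B2:  IN={b:+; rest ⊤}  OUT={b:+, e:+; rest ⊤}
  B3:  IN={b:+, e:+; rest ⊤}  OUT={b:+, c:+, e:+; rest ⊤}
  B4:  IN={b:+, c:+, e:+; rest ⊤}  OUT={b:+, c:+, e:+, f:+; rest ⊤}
  B5:  IN={b:+, c:+, e:+, f:+; rest ⊤}  OUT={b:+, c:+, d:0, e:+, f:+; rest ⊤}
  B6:  IN={b:+; rest ⊤}  OUT={b:+, c:+; rest ⊤}

Merge at B4: IN[B4] = OUT[B3] ⊔ OUT[B5] = {a: ⊤, b: +, c: +, d: ⊤, e: +, f: ⊤}
Applying B4's transfer function to that IN value gives OUT[B4] (row B4 above).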